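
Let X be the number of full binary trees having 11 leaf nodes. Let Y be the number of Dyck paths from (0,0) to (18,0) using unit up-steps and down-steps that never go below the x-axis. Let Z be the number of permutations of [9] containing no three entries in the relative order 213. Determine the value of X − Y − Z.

Full binary trees with 11 leaves have 11−1 = 10 internal nodes, so there are C_10 of them. So X = C_10 = 16796.
A Dyck path with 9 up-steps and 9 down-steps has semilength 9, so there are C_9 of them. So Y = C_9 = 4862.
For any fixed pattern of length 3, the pattern-avoiding permutations of [9] number C_9. So Z = C_9 = 4862.
X − Y − Z = 16796 − 4862 − 4862 = 7072.

7072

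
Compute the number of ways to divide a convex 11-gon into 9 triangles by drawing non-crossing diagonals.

4862

Triangulations of a convex m-gon are counted by C_{m−2}; with m = 11 this is C_9.
C_9 = C_8 · 2(2·8+1)/(8+2) = 1430 · 34/10 = 4862.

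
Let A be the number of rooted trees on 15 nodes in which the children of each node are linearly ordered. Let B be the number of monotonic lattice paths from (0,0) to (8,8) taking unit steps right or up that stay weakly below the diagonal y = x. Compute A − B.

2673010

A rooted plane tree on 15 nodes has 14 edges, and such trees are counted by C_14. So A = C_14 = 2674440.
Monotone paths in an n×n grid that stay weakly below the diagonal are counted by C_n; here n = 8. So B = C_8 = 1430.
A − B = 2674440 − 1430 = 2673010.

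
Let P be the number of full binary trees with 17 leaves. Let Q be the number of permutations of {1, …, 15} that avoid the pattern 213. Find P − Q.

Full binary trees with 17 leaves have 17−1 = 16 internal nodes, so there are C_16 of them. So P = C_16 = 35357670.
For any fixed pattern of length 3, the pattern-avoiding permutations of [15] number C_15. So Q = C_15 = 9694845.
P − Q = 35357670 − 9694845 = 25662825.

25662825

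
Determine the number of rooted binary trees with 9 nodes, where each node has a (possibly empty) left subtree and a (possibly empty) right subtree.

4862

Binary trees (left/right distinguished) on n nodes are counted by C_n; here n = 9.
C_9 = 4862.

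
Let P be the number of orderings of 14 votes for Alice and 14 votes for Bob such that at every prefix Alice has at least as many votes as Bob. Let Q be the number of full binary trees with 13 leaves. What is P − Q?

Reading a vote for the leader as '(' and for the other as ')' turns such a sequence into a balanced string of 14 pairs, so the count is C_14. So P = C_14 = 2674440.
A full binary tree with L leaves has L−1 internal nodes and is counted by C_{L−1}; L = 13 gives C_12. So Q = C_12 = 208012.
P − Q = 2674440 − 208012 = 2466428.

2466428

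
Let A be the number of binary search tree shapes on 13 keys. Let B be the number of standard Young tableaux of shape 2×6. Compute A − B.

Binary trees (left/right distinguished) on n nodes are counted by C_n; here n = 13. So A = C_13 = 742900.
By the hook-length formula (or a Dyck-path bijection), SYT of shape 2×6 number C_6. So B = C_6 = 132.
A − B = 742900 − 132 = 742768.

742768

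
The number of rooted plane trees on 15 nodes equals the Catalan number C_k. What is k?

Rooted ordered (plane) trees on m nodes have m−1 edges and are counted by C_{m−1}; m = 15 gives C_14.

14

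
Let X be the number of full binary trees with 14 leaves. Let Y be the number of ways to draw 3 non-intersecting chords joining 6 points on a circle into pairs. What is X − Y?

Full binary trees with 14 leaves have 14−1 = 13 internal nodes, so there are C_13 of them. So X = C_13 = 742900.
Non-crossing perfect matchings of 2n points on a circle are counted by C_n; with 6 points, n = 3. So Y = C_3 = 5.
X − Y = 742900 − 5 = 742895.

742895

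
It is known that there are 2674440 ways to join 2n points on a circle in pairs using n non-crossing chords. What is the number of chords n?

Non-crossing pairings of 2n points on a circle are counted by C_n. The Catalan number equal to 2674440 is C_14.

14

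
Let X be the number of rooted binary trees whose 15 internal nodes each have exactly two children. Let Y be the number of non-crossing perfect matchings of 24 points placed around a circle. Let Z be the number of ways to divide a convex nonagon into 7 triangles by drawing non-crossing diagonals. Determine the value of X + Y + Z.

Full binary trees with n internal nodes are counted by C_n; here n = 15. So X = C_15 = 9694845.
Non-crossing perfect matchings of 2n points on a circle are counted by C_n; with 24 points, n = 12. So Y = C_12 = 208012.
A convex 9-gon is triangulated into 7 triangles, and the number of such triangulations is the Catalan number C_{9−2} = C_7. So Z = C_7 = 429.
X + Y + Z = 9694845 + 208012 + 429 = 9903286.

9903286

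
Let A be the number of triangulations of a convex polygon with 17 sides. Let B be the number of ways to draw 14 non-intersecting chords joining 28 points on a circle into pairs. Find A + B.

12369285

The number of triangulations of a 17-gon is the Catalan number C_15 (index = sides − 2). So A = C_15 = 9694845.
Non-crossing perfect matchings of 2n points on a circle are counted by C_n; with 28 points, n = 14. So B = C_14 = 2674440.
A + B = 9694845 + 2674440 = 12369285.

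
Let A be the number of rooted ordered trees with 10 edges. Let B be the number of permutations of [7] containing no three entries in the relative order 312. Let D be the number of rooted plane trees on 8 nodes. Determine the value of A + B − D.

A rooted plane tree with 10 edges has 11 nodes, and the count is C_10. So A = C_10 = 16796.
Permutations of [n] avoiding any single length-3 pattern are counted by C_n; here n = 7. So B = C_7 = 429.
A rooted plane tree on 8 nodes has 7 edges, and such trees are counted by C_7. So D = C_7 = 429.
A + B − D = 16796 + 429 − 429 = 16796.

16796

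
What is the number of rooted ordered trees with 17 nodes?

35357670

A rooted plane tree on 17 nodes has 16 edges, and such trees are counted by C_16.
C_16 = 35357670.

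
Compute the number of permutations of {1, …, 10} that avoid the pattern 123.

Permutations of [n] avoiding any single length-3 pattern are counted by C_n; here n = 10.
C_10 = 16796.

16796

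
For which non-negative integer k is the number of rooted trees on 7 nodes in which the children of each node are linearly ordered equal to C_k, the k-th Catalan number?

6

Rooted ordered (plane) trees on m nodes have m−1 edges and are counted by C_{m−1}; m = 7 gives C_6.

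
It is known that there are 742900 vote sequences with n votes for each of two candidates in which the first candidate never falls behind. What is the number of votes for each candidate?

Such ballot sequences with n votes each are counted by C_n; 742900 = C_13.

13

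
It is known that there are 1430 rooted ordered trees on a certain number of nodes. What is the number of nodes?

9

Rooted ordered trees on m nodes are counted by C_{m−1}. The Catalan number equal to 1430 is C_8.
So the index is 8, and the number of nodes is 8 + 1 = 9.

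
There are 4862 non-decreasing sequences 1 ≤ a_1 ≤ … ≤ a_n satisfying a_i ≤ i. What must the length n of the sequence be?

9

Such sub-staircase sequences of length n are counted by C_n; 4862 = C_9.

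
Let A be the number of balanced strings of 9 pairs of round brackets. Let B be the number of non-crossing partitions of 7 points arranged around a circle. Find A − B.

Balanced strings of n pairs of brackets are counted by C_n; here n = 9. So A = C_9 = 4862.
Non-crossing partitions of an n-element set are counted by C_n; here n = 7. So B = C_7 = 429.
A − B = 4862 − 429 = 4433.

4433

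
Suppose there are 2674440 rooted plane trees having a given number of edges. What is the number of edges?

14

Rooted ordered trees with n edges are counted by C_n; 2674440 = C_14.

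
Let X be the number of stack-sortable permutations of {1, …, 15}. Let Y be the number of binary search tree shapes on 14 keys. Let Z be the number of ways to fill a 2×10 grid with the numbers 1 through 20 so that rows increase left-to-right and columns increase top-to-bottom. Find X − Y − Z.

By Knuth's characterisation, the stack-sortable permutations of length 15 are the 231-avoiders, numbering C_15. So X = C_15 = 9694845.
Binary trees (left/right distinguished) on n nodes are counted by C_n; here n = 14. So Y = C_14 = 2674440.
By the hook-length formula (or a Dyck-path bijection), SYT of shape 2×10 number C_10. So Z = C_10 = 16796.
X − Y − Z = 9694845 − 2674440 − 16796 = 7003609.

7003609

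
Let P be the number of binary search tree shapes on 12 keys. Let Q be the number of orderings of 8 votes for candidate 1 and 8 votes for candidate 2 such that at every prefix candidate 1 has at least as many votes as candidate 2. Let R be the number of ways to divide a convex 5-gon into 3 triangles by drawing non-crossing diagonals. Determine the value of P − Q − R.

Binary trees (left/right distinguished) on n nodes are counted by C_n; here n = 12. So P = C_12 = 208012.
Reading a vote for the leader as '(' and for the other as ')' turns such a sequence into a balanced string of 8 pairs, so the count is C_8. So Q = C_8 = 1430.
A convex 5-gon is triangulated into 3 triangles, and the number of such triangulations is the Catalan number C_{5−2} = C_3. So R = C_3 = 5.
P − Q − R = 208012 − 1430 − 5 = 206577.

206577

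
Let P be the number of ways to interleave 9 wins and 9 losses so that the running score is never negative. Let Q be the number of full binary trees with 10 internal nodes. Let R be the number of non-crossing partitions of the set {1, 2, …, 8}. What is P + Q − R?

Reading a vote for the leader as '(' and for the other as ')' turns such a sequence into a balanced string of 9 pairs, so the count is C_9. So P = C_9 = 4862.
The number of full binary trees on 10 internal nodes is the Catalan number C_10. So Q = C_10 = 16796.
Non-crossing partitions of an n-element set are counted by C_n; here n = 8. So R = C_8 = 1430.
P + Q − R = 4862 + 16796 − 1430 = 20228.

20228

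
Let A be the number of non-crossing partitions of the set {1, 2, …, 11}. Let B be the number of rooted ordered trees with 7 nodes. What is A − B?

Non-crossing partitions of an n-element set are counted by C_n; here n = 11. So A = C_11 = 58786.
A rooted plane tree on 7 nodes has 6 edges, and such trees are counted by C_6. So B = C_6 = 132.
A − B = 58786 − 132 = 58654.

58654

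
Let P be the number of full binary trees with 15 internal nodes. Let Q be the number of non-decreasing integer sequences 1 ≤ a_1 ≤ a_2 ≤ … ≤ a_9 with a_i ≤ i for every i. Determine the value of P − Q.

The number of full binary trees on 15 internal nodes is the Catalan number C_15. So P = C_15 = 9694845.
Weakly increasing sequences with a_i ≤ i biject with Dyck paths of semilength 9, so there are C_9. So Q = C_9 = 4862.
P − Q = 9694845 − 4862 = 9689983.

9689983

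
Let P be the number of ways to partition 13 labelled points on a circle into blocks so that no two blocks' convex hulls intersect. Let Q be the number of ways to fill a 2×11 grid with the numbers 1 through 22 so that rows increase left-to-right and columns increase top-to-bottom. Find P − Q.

684114

Non-crossing partitions of an n-element set are counted by C_n; here n = 13. So P = C_13 = 742900.
Standard Young tableaux of shape 2×n are counted by C_n; here n = 11. So Q = C_11 = 58786.
P − Q = 742900 − 58786 = 684114.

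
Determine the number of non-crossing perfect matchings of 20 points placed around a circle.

16796

Non-crossing perfect matchings of 2n points on a circle are counted by C_n; with 20 points, n = 10.
C_10 = C_9 · 2(2·9+1)/(9+2) = 4862 · 38/11 = 16796.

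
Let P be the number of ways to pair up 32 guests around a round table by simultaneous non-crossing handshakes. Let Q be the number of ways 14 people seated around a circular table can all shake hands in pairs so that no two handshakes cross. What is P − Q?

35357241

With 32 = 2·16 people, non-crossing handshake pairings are non-crossing perfect matchings on a circle, counted by C_16. So P = C_16 = 35357670.
With 14 = 2·7 people, non-crossing handshake pairings are non-crossing perfect matchings on a circle, counted by C_7. So Q = C_7 = 429.
P − Q = 35357670 − 429 = 35357241.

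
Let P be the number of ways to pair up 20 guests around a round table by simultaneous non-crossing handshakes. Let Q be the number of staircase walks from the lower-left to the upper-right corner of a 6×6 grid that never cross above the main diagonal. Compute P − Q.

16664

With 20 = 2·10 people, non-crossing handshake pairings are non-crossing perfect matchings on a circle, counted by C_10. So P = C_10 = 16796.
Monotone paths in an n×n grid that stay weakly below the diagonal are counted by C_n; here n = 6. So Q = C_6 = 132.
P − Q = 16796 − 132 = 16664.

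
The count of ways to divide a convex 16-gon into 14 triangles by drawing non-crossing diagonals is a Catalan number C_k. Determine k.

Triangulations of a convex m-gon are counted by C_{m−2}; with m = 16 this is C_14.

14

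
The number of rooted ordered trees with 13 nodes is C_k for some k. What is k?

Rooted ordered (plane) trees on m nodes have m−1 edges and are counted by C_{m−1}; m = 13 gives C_12.

12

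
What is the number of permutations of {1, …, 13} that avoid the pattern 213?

For any fixed pattern of length 3, the pattern-avoiding permutations of [13] number C_13.
C_13 = C(26,13)/14 = 10400600/14 = 742900.

742900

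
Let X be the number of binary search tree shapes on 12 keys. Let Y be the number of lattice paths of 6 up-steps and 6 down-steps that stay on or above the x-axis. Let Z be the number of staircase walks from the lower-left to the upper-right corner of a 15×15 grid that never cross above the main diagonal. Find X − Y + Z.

9902725

Binary trees (left/right distinguished) on n nodes are counted by C_n; here n = 12. So X = C_12 = 208012.
A Dyck path with 6 up-steps and 6 down-steps has semilength 6, so there are C_6 of them. So Y = C_6 = 132.
Sub-diagonal monotone paths from (0,0) to (15,15) biject with Dyck paths of semilength 15, giving C_15. So Z = C_15 = 9694845.
X − Y + Z = 208012 − 132 + 9694845 = 9902725.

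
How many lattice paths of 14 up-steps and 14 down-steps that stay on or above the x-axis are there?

2674440

Dyck paths of semilength n (length 2n) are counted by C_n; here n = 14.
C_14 = 2674440.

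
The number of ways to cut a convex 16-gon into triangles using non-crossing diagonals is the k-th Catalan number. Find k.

A convex 16-gon is triangulated into 14 triangles, and the number of such triangulations is the Catalan number C_{16−2} = C_14.

14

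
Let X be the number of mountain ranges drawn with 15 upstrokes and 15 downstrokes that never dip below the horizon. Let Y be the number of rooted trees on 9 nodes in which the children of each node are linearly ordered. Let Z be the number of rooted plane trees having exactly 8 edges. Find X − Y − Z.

9691985

Paths of 15 up- and 15 down-steps that never dip below the axis are Dyck paths; their count is C_15. So X = C_15 = 9694845.
A rooted plane tree on 9 nodes has 8 edges, and such trees are counted by C_8. So Y = C_8 = 1430.
A rooted plane tree with 8 edges has 9 nodes, and the count is C_8. So Z = C_8 = 1430.
X − Y − Z = 9694845 − 1430 − 1430 = 9691985.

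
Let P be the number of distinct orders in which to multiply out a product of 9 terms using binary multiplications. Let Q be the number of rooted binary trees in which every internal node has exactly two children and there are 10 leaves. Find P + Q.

6292

Bracketing 9 factors into binary products is counted by C_{9−1} = C_8. So P = C_8 = 1430.
A full binary tree with L leaves has L−1 internal nodes and is counted by C_{L−1}; L = 10 gives C_9. So Q = C_9 = 4862.
P + Q = 1430 + 4862 = 6292.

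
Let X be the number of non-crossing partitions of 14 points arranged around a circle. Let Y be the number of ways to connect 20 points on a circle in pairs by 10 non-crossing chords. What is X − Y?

The non-crossing partitions of [14] form a lattice of size C_14. So X = C_14 = 2674440.
Non-crossing perfect matchings of 2n points on a circle are counted by C_n; with 20 points, n = 10. So Y = C_10 = 16796.
X − Y = 2674440 − 16796 = 2657644.

2657644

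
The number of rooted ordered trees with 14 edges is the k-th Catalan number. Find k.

A rooted plane tree with 14 edges has 15 nodes, and the count is C_14.

14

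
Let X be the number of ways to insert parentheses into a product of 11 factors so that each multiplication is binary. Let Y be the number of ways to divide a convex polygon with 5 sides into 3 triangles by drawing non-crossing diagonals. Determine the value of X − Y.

Parenthesizations of m factors correspond to full binary trees with m leaves, counted by C_{m−1}; m = 11 gives C_10. So X = C_10 = 16796.
A convex 5-gon is triangulated into 3 triangles, and the number of such triangulations is the Catalan number C_{5−2} = C_3. So Y = C_3 = 5.
X − Y = 16796 − 5 = 16791.

16791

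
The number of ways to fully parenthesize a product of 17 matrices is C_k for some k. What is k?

16

Ways to associate a product of 17 factors correspond to binary trees on 17 leaves, so the count is C_16.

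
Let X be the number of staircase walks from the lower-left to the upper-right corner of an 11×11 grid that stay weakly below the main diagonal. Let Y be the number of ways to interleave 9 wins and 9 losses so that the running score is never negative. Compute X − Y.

53924

Monotone paths in an n×n grid that stay weakly below the diagonal are counted by C_n; here n = 11. So X = C_11 = 58786.
Ballot sequences with n votes each where one side never trails are Dyck words, counted by C_n; here n = 9. So Y = C_9 = 4862.
X − Y = 58786 − 4862 = 53924.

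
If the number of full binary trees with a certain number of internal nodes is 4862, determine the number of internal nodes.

9

Full binary trees with n internal nodes are counted by C_n. The Catalan number equal to 4862 is C_9.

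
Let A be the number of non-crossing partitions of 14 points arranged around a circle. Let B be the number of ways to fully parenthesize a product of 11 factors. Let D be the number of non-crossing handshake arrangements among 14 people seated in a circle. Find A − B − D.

2657215

Non-crossing partitions of an n-element set are counted by C_n; here n = 14. So A = C_14 = 2674440.
Parenthesizations of m factors correspond to full binary trees with m leaves, counted by C_{m−1}; m = 11 gives C_10. So B = C_10 = 16796.
Non-crossing handshake pairings of 2n people are counted by C_n; 14 people gives n = 7. So D = C_7 = 429.
A − B − D = 2674440 − 16796 − 429 = 2657215.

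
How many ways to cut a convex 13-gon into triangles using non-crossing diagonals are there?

58786

A convex 13-gon is triangulated into 11 triangles, and the number of such triangulations is the Catalan number C_{13−2} = C_11.
C_11 = 58786.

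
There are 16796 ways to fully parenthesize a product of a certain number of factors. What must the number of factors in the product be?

11

Parenthesizations of m factors are counted by C_{m−1}. Since C_10 = 16796, the index is 10.
So the index is 10, and the number of factors is 10 + 1 = 11.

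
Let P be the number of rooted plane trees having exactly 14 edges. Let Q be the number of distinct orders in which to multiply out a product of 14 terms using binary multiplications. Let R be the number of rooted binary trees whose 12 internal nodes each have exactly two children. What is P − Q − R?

1723528

A rooted plane tree with 14 edges has 15 nodes, and the count is C_14. So P = C_14 = 2674440.
Parenthesizations of m factors correspond to full binary trees with m leaves, counted by C_{m−1}; m = 14 gives C_13. So Q = C_13 = 742900.
Full binary trees with n internal nodes are counted by C_n; here n = 12. So R = C_12 = 208012.
P − Q − R = 2674440 − 742900 − 208012 = 1723528.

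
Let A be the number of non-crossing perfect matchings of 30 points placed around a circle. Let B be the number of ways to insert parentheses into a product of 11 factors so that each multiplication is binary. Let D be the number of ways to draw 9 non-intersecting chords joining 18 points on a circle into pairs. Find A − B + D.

Pairing 30 circle points by 15 non-crossing chords gives C_15 matchings. So A = C_15 = 9694845.
Parenthesizations of m factors correspond to full binary trees with m leaves, counted by C_{m−1}; m = 11 gives C_10. So B = C_10 = 16796.
Non-crossing perfect matchings of 2n points on a circle are counted by C_n; with 18 points, n = 9. So D = C_9 = 4862.
A − B + D = 9694845 − 16796 + 4862 = 9682911.

9682911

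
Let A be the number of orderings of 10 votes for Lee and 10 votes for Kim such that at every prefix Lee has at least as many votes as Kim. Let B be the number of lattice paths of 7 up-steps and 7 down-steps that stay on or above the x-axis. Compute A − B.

Ballot sequences with n votes each where one side never trails are Dyck words, counted by C_n; here n = 10. So A = C_10 = 16796.
Dyck paths of semilength n (length 2n) are counted by C_n; here n = 7. So B = C_7 = 429.
A − B = 16796 − 429 = 16367.

16367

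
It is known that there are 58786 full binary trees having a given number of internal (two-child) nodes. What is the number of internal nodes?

Full binary trees with n internal nodes are counted by C_n. The Catalan number equal to 58786 is C_11.

11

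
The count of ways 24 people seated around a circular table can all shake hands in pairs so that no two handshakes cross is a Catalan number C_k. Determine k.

With 24 = 2·12 people, non-crossing handshake pairings are non-crossing perfect matchings on a circle, counted by C_12.

12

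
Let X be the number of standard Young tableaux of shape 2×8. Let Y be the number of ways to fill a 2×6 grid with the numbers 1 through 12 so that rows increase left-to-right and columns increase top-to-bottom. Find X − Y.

Standard Young tableaux of shape 2×n are counted by C_n; here n = 8. So X = C_8 = 1430.
By the hook-length formula (or a Dyck-path bijection), SYT of shape 2×6 number C_6. So Y = C_6 = 132.
X − Y = 1430 − 132 = 1298.

1298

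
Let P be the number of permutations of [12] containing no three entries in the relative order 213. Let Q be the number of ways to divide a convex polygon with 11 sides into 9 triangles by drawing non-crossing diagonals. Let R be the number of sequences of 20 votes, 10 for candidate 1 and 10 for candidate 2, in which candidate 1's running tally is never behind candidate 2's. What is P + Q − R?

Permutations of [n] avoiding any single length-3 pattern are counted by C_n; here n = 12. So P = C_12 = 208012.
The number of triangulations of an 11-gon is the Catalan number C_9 (index = sides − 2). So Q = C_9 = 4862.
Ballot sequences with n votes each where one side never trails are Dyck words, counted by C_n; here n = 10. So R = C_10 = 16796.
P + Q − R = 208012 + 4862 − 16796 = 196078.

196078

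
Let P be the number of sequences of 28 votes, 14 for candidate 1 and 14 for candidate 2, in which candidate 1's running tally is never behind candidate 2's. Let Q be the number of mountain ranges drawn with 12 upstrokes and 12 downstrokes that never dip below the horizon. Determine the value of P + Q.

2882452

Reading a vote for the leader as '(' and for the other as ')' turns such a sequence into a balanced string of 14 pairs, so the count is C_14. So P = C_14 = 2674440.
A Dyck path with 12 up-steps and 12 down-steps has semilength 12, so there are C_12 of them. So Q = C_12 = 208012.
P + Q = 2674440 + 208012 = 2882452.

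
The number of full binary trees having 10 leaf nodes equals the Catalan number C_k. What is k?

9

A full binary tree with L leaves has L−1 internal nodes and is counted by C_{L−1}; L = 10 gives C_9.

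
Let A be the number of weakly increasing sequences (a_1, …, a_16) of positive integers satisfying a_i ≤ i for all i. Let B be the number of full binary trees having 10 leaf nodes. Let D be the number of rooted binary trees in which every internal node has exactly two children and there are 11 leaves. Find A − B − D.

35336012

Such sub-staircase sequences of length n are counted by C_n; here n = 16. So A = C_16 = 35357670.
A full binary tree with L leaves has L−1 internal nodes and is counted by C_{L−1}; L = 10 gives C_9. So B = C_9 = 4862.
A full binary tree with L leaves has L−1 internal nodes and is counted by C_{L−1}; L = 11 gives C_10. So D = C_10 = 16796.
A − B − D = 35357670 − 4862 − 16796 = 35336012.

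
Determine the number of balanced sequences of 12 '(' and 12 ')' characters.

A balanced arrangement of 12 bracket pairs is a Dyck word of semilength 12, so the count is C_12.
C_12 = C_11 · 2(2·11+1)/(11+2) = 58786 · 46/13 = 208012.

208012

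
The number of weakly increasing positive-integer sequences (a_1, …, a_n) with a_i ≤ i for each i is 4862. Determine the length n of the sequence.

9

Such sub-staircase sequences of length n are counted by C_n. The Catalan number equal to 4862 is C_9.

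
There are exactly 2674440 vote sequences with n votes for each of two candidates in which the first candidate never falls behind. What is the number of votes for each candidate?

Such ballot sequences with n votes each are counted by C_n. The Catalan number equal to 2674440 is C_14.

14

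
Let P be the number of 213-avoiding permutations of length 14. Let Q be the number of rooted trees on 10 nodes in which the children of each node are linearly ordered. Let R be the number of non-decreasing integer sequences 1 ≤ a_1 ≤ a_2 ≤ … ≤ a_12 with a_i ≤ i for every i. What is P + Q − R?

For any fixed pattern of length 3, the pattern-avoiding permutations of [14] number C_14. So P = C_14 = 2674440.
Rooted ordered (plane) trees on m nodes have m−1 edges and are counted by C_{m−1}; m = 10 gives C_9. So Q = C_9 = 4862.
Weakly increasing sequences with a_i ≤ i biject with Dyck paths of semilength 12, so there are C_12. So R = C_12 = 208012.
P + Q − R = 2674440 + 4862 − 208012 = 2471290.

2471290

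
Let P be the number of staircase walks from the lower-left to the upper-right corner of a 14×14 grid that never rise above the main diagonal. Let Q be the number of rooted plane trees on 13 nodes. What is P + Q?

Monotone paths in an n×n grid that stay weakly below the diagonal are counted by C_n; here n = 14. So P = C_14 = 2674440.
Rooted ordered (plane) trees on m nodes have m−1 edges and are counted by C_{m−1}; m = 13 gives C_12. So Q = C_12 = 208012.
P + Q = 2674440 + 208012 = 2882452.

2882452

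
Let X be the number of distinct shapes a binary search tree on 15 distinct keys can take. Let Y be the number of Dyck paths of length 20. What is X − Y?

Rooted binary trees with 15 nodes (each child slot possibly empty) number C_15. So X = C_15 = 9694845.
Dyck paths of semilength n (length 2n) are counted by C_n; here n = 10. So Y = C_10 = 16796.
X − Y = 9694845 − 16796 = 9678049.

9678049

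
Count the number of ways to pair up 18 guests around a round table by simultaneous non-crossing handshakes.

Non-crossing handshake pairings of 2n people are counted by C_n; 18 people gives n = 9.
C_9 = C_8 · 2(2·8+1)/(8+2) = 1430 · 34/10 = 4862.

4862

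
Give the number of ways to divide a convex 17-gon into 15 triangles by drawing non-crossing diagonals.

Triangulations of a convex m-gon are counted by C_{m−2}; with m = 17 this is C_15.
C_15 = C(30,15)/16 = 155117520/16 = 9694845.

9694845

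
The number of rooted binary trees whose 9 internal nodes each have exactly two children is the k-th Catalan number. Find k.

9

Full binary trees with n internal nodes are counted by C_n; here n = 9.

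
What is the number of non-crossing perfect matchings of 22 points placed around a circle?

58786

Non-crossing perfect matchings of 2n points on a circle are counted by C_n; with 22 points, n = 11.
C_11 = C_10 · 2(2·10+1)/(10+2) = 16796 · 42/12 = 58786.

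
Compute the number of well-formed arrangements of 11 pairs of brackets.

58786

Balanced strings of n pairs of brackets are counted by C_n; here n = 11.
C_11 = C(22,11)/12 = 705432/12 = 58786.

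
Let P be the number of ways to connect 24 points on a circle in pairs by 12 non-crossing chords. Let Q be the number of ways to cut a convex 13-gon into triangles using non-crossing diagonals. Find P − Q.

149226

Pairing 24 circle points by 12 non-crossing chords gives C_12 matchings. So P = C_12 = 208012.
A convex 13-gon is triangulated into 11 triangles, and the number of such triangulations is the Catalan number C_{13−2} = C_11. So Q = C_11 = 58786.
P − Q = 208012 − 58786 = 149226.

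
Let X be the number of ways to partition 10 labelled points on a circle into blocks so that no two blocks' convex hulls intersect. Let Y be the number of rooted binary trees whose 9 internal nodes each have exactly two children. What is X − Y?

The non-crossing partitions of [10] form a lattice of size C_10. So X = C_10 = 16796.
Full binary trees with n internal nodes are counted by C_n; here n = 9. So Y = C_9 = 4862.
X − Y = 16796 − 4862 = 11934.

11934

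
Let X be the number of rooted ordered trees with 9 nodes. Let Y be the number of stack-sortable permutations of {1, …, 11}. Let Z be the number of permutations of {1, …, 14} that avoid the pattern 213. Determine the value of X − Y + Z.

2617084

Rooted ordered (plane) trees on m nodes have m−1 edges and are counted by C_{m−1}; m = 9 gives C_8. So X = C_8 = 1430.
By Knuth's characterisation, the stack-sortable permutations of length 11 are the 231-avoiders, numbering C_11. So Y = C_11 = 58786.
For any fixed pattern of length 3, the pattern-avoiding permutations of [14] number C_14. So Z = C_14 = 2674440.
X − Y + Z = 1430 − 58786 + 2674440 = 2617084.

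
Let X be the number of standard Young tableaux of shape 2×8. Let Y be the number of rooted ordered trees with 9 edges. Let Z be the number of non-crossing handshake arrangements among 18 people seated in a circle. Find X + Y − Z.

1430

By the hook-length formula (or a Dyck-path bijection), SYT of shape 2×8 number C_8. So X = C_8 = 1430.
A rooted plane tree with 9 edges has 10 nodes, and the count is C_9. So Y = C_9 = 4862.
Non-crossing handshake pairings of 2n people are counted by C_n; 18 people gives n = 9. So Z = C_9 = 4862.
X + Y − Z = 1430 + 4862 − 4862 = 1430.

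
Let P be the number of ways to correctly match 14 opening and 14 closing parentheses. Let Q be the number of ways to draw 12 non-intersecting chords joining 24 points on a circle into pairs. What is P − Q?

With 14 pairs the number of balanced bracket strings is the Catalan number C_14. So P = C_14 = 2674440.
Pairing 24 circle points by 12 non-crossing chords gives C_12 matchings. So Q = C_12 = 208012.
P − Q = 2674440 − 208012 = 2466428.

2466428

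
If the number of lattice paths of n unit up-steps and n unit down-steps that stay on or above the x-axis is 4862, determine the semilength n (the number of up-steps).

9

Dyck paths of semilength n are counted by C_n; 4862 = C_9.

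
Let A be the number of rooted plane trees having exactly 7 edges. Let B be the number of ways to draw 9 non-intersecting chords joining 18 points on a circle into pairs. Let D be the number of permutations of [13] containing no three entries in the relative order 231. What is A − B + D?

738467

A rooted plane tree with 7 edges has 8 nodes, and the count is C_7. So A = C_7 = 429.
Pairing 18 circle points by 9 non-crossing chords gives C_9 matchings. So B = C_9 = 4862.
For any fixed pattern of length 3, the pattern-avoiding permutations of [13] number C_13. So D = C_13 = 742900.
A − B + D = 429 − 4862 + 742900 = 738467.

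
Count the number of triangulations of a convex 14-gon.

Triangulations of a convex m-gon are counted by C_{m−2}; with m = 14 this is C_12.
C_12 = C(24,12)/13 = 2704156/13 = 208012.

208012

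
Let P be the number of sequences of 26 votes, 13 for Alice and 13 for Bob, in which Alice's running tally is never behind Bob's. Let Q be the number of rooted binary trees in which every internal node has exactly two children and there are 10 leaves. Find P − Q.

Reading a vote for the leader as '(' and for the other as ')' turns such a sequence into a balanced string of 13 pairs, so the count is C_13. So P = C_13 = 742900.
A full binary tree with L leaves has L−1 internal nodes and is counted by C_{L−1}; L = 10 gives C_9. So Q = C_9 = 4862.
P − Q = 742900 − 4862 = 738038.

738038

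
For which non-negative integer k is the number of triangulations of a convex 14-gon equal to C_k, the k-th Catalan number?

A convex 14-gon is triangulated into 12 triangles, and the number of such triangulations is the Catalan number C_{14−2} = C_12.

12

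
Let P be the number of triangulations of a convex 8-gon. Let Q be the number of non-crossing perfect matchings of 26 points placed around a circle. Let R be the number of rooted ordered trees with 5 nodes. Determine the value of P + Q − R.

743018

The number of triangulations of an 8-gon is the Catalan number C_6 (index = sides − 2). So P = C_6 = 132.
Non-crossing perfect matchings of 2n points on a circle are counted by C_n; with 26 points, n = 13. So Q = C_13 = 742900.
Rooted ordered (plane) trees on m nodes have m−1 edges and are counted by C_{m−1}; m = 5 gives C_4. So R = C_4 = 14.
P + Q − R = 132 + 742900 − 14 = 743018.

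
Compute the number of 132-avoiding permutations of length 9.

4862

For any fixed pattern of length 3, the pattern-avoiding permutations of [9] number C_9.
C_9 = C(18,9)/10 = 48620/10 = 4862.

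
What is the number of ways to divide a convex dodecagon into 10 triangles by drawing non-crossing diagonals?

Triangulations of a convex m-gon are counted by C_{m−2}; with m = 12 this is C_10.
C_10 = C(20,10)/11 = 184756/11 = 16796.

16796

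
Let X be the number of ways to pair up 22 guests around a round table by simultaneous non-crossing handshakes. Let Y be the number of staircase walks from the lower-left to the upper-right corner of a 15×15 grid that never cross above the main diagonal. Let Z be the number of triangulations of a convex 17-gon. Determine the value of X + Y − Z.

With 22 = 2·11 people, non-crossing handshake pairings are non-crossing perfect matchings on a circle, counted by C_11. So X = C_11 = 58786.
Monotone paths in an n×n grid that stay weakly below the diagonal are counted by C_n; here n = 15. So Y = C_15 = 9694845.
The number of triangulations of a 17-gon is the Catalan number C_15 (index = sides − 2). So Z = C_15 = 9694845.
X + Y − Z = 58786 + 9694845 − 9694845 = 58786.

58786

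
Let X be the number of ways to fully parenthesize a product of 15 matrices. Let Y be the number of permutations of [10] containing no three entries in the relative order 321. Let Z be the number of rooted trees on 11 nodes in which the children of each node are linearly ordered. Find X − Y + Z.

Bracketing 15 factors into binary products is counted by C_{15−1} = C_14. So X = C_14 = 2674440.
For any fixed pattern of length 3, the pattern-avoiding permutations of [10] number C_10. So Y = C_10 = 16796.
Rooted ordered (plane) trees on m nodes have m−1 edges and are counted by C_{m−1}; m = 11 gives C_10. So Z = C_10 = 16796.
X − Y + Z = 2674440 − 16796 + 16796 = 2674440.

2674440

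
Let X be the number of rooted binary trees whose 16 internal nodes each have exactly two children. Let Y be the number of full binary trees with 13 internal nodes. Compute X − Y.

34614770

Full binary trees with n internal nodes are counted by C_n; here n = 16. So X = C_16 = 35357670.
The number of full binary trees on 13 internal nodes is the Catalan number C_13. So Y = C_13 = 742900.
X − Y = 35357670 − 742900 = 34614770.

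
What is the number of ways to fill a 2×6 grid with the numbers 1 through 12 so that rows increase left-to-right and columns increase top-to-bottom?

132

Standard Young tableaux of shape 2×n are counted by C_n; here n = 6.
C_6 = 132.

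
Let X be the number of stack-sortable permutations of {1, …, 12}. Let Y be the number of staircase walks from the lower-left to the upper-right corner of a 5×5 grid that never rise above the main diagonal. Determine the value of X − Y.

207970

Stack-sortable permutations are exactly the 231-avoiding ones, counted by C_n; here n = 12. So X = C_12 = 208012.
Sub-diagonal monotone paths from (0,0) to (5,5) biject with Dyck paths of semilength 5, giving C_5. So Y = C_5 = 42.
X − Y = 208012 − 42 = 207970.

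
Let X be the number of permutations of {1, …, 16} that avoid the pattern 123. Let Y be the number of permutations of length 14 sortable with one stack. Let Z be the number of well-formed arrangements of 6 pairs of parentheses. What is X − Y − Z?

32683098

For any fixed pattern of length 3, the pattern-avoiding permutations of [16] number C_16. So X = C_16 = 35357670.
By Knuth's characterisation, the stack-sortable permutations of length 14 are the 231-avoiders, numbering C_14. So Y = C_14 = 2674440.
Balanced strings of n pairs of brackets are counted by C_n; here n = 6. So Z = C_6 = 132.
X − Y − Z = 35357670 − 2674440 − 132 = 32683098.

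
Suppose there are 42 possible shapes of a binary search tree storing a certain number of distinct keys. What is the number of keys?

Binary search tree shapes on n keys are counted by C_n. Since C_5 = 42, the index is 5.

5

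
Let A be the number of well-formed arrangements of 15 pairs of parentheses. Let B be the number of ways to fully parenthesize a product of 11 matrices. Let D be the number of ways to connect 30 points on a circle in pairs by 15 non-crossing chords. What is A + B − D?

16796

With 15 pairs the number of balanced bracket strings is the Catalan number C_15. So A = C_15 = 9694845.
Bracketing 11 factors into binary products is counted by C_{11−1} = C_10. So B = C_10 = 16796.
Pairing 30 circle points by 15 non-crossing chords gives C_15 matchings. So D = C_15 = 9694845.
A + B − D = 9694845 + 16796 − 9694845 = 16796.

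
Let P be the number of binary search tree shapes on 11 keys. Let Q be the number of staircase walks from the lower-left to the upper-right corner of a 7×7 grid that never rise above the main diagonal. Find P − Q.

Binary trees (left/right distinguished) on n nodes are counted by C_n; here n = 11. So P = C_11 = 58786.
Sub-diagonal monotone paths from (0,0) to (7,7) biject with Dyck paths of semilength 7, giving C_7. So Q = C_7 = 429.
P − Q = 58786 − 429 = 58357.

58357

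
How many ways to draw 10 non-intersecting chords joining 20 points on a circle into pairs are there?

Non-crossing perfect matchings of 2n points on a circle are counted by C_n; with 20 points, n = 10.
C_10 = C(20,10)/11 = 184756/11 = 16796.

16796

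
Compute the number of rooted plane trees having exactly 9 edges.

A rooted plane tree with 9 edges has 10 nodes, and the count is C_9.
C_9 = C(18,9)/10 = 48620/10 = 4862.

4862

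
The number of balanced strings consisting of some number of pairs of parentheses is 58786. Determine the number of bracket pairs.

Balanced strings of n bracket-pairs are counted by C_n. Since C_11 = 58786, the index is 11.

11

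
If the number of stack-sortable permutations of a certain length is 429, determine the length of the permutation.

7

Stack-sortable permutations of [n] are counted by C_n, and C_7 = 429.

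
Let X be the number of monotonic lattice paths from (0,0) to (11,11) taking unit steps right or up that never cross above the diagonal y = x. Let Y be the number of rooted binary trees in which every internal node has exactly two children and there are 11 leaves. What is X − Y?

41990

Sub-diagonal monotone paths from (0,0) to (11,11) biject with Dyck paths of semilength 11, giving C_11. So X = C_11 = 58786.
A full binary tree with L leaves has L−1 internal nodes and is counted by C_{L−1}; L = 11 gives C_10. So Y = C_10 = 16796.
X − Y = 58786 − 16796 = 41990.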